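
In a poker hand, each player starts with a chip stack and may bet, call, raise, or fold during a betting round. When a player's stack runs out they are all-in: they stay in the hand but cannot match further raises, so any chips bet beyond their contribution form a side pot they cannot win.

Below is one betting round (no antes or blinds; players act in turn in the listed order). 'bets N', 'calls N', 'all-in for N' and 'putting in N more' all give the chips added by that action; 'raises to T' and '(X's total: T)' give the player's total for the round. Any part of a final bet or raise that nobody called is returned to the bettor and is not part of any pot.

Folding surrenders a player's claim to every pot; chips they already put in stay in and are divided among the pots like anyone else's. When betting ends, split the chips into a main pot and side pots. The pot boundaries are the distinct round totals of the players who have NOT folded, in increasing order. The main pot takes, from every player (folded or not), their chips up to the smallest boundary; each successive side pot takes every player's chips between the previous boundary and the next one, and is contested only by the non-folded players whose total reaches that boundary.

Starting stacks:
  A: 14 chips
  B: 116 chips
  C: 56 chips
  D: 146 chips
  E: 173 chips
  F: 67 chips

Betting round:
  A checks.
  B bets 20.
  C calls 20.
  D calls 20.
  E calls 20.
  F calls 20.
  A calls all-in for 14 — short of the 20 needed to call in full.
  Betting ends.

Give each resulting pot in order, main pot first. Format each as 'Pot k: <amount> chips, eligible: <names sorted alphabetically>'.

Contributions: A=14, B=20, C=20, D=20, E=20, F=20
Pot levels (distinct totals of non-folded players): 14, 20
Layer 1-14: 14 each from A, B, C, D, E, F = 14*6 = 84 chips; eligible A, B, C, D, E, F
Layer 15-20: 6 each from B, C, D, E, F = 6*5 = 30 chips; eligible B, C, D, E, F

Pot 1: 84 chips, eligible: A, B, C, D, E, F
Pot 2: 30 chips, eligible: B, C, D, E, F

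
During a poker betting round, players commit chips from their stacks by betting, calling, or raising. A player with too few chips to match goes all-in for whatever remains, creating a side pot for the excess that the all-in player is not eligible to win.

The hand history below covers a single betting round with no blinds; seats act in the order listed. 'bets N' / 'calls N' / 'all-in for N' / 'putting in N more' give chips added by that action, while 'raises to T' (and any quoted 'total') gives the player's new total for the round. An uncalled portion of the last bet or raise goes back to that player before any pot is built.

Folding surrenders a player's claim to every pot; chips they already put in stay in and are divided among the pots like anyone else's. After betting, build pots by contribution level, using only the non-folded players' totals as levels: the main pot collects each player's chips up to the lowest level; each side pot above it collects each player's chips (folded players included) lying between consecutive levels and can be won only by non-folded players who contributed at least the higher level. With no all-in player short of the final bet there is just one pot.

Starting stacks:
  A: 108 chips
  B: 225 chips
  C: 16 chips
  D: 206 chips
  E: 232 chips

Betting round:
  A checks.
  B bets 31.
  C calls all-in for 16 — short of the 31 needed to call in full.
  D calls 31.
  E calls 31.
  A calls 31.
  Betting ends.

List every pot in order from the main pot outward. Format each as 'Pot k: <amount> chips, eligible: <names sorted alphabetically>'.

Pot 1: 80 chips, eligible: A, B, C, D, E
Pot 2: 60 chips, eligible: A, B, D, E

Derivation:
Contributions: A=31, B=31, C=16, D=31, E=31
Pot levels (distinct totals of non-folded players): 16, 31
Layer 1-16: 16 each from A, B, C, D, E = 16*5 = 80 chips; eligible A, B, C, D, E
Layer 17-31: 15 each from A, B, D, E = 15*4 = 60 chips; eligible A, B, D, E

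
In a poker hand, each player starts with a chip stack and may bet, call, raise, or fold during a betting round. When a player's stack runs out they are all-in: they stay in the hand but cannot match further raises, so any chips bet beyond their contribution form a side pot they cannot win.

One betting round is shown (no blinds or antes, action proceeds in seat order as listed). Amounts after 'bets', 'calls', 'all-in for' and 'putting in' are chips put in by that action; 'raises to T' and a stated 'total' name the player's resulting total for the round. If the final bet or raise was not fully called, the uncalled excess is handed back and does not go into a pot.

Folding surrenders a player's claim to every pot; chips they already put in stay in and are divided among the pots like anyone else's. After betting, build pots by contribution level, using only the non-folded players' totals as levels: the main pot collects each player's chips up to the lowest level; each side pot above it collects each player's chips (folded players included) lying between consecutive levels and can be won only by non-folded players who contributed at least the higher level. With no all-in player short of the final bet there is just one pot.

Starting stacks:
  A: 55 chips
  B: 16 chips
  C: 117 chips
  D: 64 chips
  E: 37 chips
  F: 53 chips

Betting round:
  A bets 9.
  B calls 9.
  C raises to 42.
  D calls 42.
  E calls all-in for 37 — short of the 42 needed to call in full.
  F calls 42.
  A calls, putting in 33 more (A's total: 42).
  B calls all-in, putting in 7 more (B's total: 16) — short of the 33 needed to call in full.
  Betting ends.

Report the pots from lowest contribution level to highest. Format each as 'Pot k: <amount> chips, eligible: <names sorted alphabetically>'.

Contributions: A=42, B=16, C=42, D=42, E=37, F=42
Pot levels (distinct totals of non-folded players): 16, 37, 42
Layer 1-16: 16 each from A, B, C, D, E, F = 16*6 = 96 chips; eligible A, B, C, D, E, F
Layer 17-37: 21 each from A, C, D, E, F = 21*5 = 105 chips; eligible A, C, D, E, F
Layer 38-42: 5 each from A, C, D, F = 5*4 = 20 chips; eligible A, C, D, F

Pot 1: 96 chips, eligible: A, B, C, D, E, F
Pot 2: 105 chips, eligible: A, C, D, E, F
Pot 3: 20 chips, eligible: A, C, D, F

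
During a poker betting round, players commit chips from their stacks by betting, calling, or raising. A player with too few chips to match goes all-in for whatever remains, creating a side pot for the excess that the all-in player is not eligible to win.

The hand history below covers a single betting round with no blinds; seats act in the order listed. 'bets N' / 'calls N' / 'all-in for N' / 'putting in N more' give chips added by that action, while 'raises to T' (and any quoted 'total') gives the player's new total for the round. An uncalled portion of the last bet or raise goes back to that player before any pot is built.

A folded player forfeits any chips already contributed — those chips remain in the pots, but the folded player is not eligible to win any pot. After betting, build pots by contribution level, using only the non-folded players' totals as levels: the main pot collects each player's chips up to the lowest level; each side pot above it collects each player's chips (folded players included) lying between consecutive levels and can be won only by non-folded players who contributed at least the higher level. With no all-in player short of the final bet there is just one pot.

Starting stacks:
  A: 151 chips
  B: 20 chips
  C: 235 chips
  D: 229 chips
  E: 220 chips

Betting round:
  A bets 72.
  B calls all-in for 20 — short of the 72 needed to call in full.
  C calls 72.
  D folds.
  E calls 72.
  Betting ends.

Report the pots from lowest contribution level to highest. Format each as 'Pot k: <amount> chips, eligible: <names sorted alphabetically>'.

Pot 1: 80 chips, eligible: A, B, C, E
Pot 2: 156 chips, eligible: A, C, E

Derivation:
Contributions: A=72, B=20, C=72, E=72
Folded: D
Pot levels (distinct totals of non-folded players): 20, 72
Layer 1-20: 20 each from A, B, C, E = 20*4 = 80 chips; eligible A, B, C, E
Layer 21-72: 52 each from A, C, E = 52*3 = 156 chips; eligible A, C, E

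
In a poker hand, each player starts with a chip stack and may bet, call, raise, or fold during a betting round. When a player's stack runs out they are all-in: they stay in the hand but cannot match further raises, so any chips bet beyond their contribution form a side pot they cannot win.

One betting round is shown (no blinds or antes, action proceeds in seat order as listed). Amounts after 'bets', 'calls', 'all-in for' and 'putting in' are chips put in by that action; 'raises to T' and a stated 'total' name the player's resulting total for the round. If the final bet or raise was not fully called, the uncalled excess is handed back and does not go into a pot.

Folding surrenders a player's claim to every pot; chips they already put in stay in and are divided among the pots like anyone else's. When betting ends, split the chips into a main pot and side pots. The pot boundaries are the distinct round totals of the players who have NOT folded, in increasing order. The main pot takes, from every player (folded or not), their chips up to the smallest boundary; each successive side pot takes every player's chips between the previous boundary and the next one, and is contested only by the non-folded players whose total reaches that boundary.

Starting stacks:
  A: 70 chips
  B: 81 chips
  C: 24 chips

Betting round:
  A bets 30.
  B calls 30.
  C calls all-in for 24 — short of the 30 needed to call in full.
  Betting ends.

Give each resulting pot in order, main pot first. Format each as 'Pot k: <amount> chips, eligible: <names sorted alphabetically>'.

Pot 1: 72 chips, eligible: A, B, C
Pot 2: 12 chips, eligible: A, B

Derivation:
Contributions: A=30, B=30, C=24
Pot levels (distinct totals of non-folded players): 24, 30
Layer 1-24: 24 each from A, B, C = 24*3 = 72 chips; eligible A, B, C
Layer 25-30: 6 each from A, B = 6*2 = 12 chips; eligible A, B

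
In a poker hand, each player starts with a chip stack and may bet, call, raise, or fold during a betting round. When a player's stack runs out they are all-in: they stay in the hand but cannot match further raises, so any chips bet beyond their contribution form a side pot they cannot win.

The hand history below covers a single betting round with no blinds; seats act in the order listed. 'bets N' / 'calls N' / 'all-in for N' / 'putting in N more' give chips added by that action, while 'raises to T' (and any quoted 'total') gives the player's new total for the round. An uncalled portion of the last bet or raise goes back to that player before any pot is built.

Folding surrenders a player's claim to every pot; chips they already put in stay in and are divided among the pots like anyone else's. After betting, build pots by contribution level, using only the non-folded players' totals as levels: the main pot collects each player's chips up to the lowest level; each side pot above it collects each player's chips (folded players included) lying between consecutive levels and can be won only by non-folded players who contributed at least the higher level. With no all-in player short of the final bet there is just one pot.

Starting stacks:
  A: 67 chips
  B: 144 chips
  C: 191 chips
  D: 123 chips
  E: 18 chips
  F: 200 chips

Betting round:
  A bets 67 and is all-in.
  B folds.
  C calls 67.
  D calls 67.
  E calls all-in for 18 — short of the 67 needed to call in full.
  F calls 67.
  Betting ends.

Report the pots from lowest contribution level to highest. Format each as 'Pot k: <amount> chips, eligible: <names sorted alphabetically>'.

Pot 1: 90 chips, eligible: A, C, D, E, F
Pot 2: 196 chips, eligible: A, C, D, F

Derivation:
Contributions: A=67, C=67, D=67, E=18, F=67
Folded: B
Pot levels (distinct totals of non-folded players): 18, 67
Layer 1-18: 18 each from A, C, D, E, F = 18*5 = 90 chips; eligible A, C, D, E, F
Layer 19-67: 49 each from A, C, D, F = 49*4 = 196 chips; eligible A, C, D, F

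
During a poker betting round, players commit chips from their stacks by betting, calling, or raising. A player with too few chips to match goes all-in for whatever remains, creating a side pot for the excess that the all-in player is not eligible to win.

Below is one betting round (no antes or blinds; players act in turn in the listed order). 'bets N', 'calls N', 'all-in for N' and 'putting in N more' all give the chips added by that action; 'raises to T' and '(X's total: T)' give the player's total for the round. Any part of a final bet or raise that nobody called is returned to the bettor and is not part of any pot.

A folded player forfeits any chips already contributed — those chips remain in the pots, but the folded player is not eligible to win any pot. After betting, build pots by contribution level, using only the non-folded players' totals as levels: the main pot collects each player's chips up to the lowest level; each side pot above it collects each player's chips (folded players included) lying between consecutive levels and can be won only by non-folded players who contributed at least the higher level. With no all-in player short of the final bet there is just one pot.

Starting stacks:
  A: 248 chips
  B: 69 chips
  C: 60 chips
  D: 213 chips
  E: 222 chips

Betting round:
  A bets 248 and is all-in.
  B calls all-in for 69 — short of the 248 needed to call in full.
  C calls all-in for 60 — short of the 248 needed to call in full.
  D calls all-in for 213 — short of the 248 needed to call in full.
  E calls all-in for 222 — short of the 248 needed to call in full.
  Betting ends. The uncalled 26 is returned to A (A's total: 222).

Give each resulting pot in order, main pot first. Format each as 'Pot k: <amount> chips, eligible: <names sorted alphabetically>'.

Pot 1: 300 chips, eligible: A, B, C, D, E
Pot 2: 36 chips, eligible: A, B, D, E
Pot 3: 432 chips, eligible: A, D, E
Pot 4: 18 chips, eligible: A, E

Derivation:
Contributions (after 26 returned to A): A=222, B=69, C=60, D=213, E=222
Pot levels (distinct totals of non-folded players): 60, 69, 213, 222
Layer 1-60: 60 each from A, B, C, D, E = 60*5 = 300 chips; eligible A, B, C, D, E
Layer 61-69: 9 each from A, B, D, E = 9*4 = 36 chips; eligible A, B, D, E
Layer 70-213: 144 each from A, D, E = 144*3 = 432 chips; eligible A, D, E
Layer 214-222: 9 each from A, E = 9*2 = 18 chips; eligible A, E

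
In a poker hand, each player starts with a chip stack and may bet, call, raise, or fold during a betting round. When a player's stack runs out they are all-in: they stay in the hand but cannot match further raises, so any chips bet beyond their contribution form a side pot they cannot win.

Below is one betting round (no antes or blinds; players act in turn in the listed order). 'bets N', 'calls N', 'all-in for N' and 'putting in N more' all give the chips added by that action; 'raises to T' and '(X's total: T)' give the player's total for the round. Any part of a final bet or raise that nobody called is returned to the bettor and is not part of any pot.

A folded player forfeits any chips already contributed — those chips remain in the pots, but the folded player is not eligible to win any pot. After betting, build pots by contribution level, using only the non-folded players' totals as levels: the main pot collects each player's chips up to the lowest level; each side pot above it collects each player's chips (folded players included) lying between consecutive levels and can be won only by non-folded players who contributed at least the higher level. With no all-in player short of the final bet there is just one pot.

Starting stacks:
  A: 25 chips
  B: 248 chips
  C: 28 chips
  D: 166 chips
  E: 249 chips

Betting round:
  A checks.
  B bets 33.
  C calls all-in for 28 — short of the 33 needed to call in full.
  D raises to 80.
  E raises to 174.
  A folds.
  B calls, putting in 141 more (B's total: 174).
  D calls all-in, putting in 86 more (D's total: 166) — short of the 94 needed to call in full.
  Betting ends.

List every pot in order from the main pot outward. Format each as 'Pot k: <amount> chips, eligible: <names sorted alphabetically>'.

Contributions: B=174, C=28, D=166, E=174
Folded: A
Pot levels (distinct totals of non-folded players): 28, 166, 174
Layer 1-28: 28 each from B, C, D, E = 28*4 = 112 chips; eligible B, C, D, E
Layer 29-166: 138 each from B, D, E = 138*3 = 414 chips; eligible B, D, E
Layer 167-174: 8 each from B, E = 8*2 = 16 chips; eligible B, E

Pot 1: 112 chips, eligible: B, C, D, E
Pot 2: 414 chips, eligible: B, D, E
Pot 3: 16 chips, eligible: B, E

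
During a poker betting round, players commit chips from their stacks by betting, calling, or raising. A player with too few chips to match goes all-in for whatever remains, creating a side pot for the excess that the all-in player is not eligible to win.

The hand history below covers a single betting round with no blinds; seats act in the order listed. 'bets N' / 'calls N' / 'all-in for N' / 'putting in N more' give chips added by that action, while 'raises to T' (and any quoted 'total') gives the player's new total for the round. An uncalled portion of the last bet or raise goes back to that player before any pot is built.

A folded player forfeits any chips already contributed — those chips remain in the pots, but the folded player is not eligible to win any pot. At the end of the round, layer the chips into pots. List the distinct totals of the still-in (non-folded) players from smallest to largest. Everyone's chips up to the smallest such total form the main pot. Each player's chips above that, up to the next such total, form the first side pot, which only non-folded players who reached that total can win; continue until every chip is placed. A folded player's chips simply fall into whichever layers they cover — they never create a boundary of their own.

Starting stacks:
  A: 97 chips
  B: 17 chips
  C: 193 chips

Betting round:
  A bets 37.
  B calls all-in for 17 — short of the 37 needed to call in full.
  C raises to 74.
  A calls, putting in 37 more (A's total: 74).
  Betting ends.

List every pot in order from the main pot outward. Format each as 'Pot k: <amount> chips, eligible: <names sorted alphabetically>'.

Pot 1: 51 chips, eligible: A, B, C
Pot 2: 114 chips, eligible: A, C

Derivation:
Contributions: A=74, B=17, C=74
Pot levels (distinct totals of non-folded players): 17, 74
Layer 1-17: 17 each from A, B, C = 17*3 = 51 chips; eligible A, B, C
Layer 18-74: 57 each from A, C = 57*2 = 114 chips; eligible A, C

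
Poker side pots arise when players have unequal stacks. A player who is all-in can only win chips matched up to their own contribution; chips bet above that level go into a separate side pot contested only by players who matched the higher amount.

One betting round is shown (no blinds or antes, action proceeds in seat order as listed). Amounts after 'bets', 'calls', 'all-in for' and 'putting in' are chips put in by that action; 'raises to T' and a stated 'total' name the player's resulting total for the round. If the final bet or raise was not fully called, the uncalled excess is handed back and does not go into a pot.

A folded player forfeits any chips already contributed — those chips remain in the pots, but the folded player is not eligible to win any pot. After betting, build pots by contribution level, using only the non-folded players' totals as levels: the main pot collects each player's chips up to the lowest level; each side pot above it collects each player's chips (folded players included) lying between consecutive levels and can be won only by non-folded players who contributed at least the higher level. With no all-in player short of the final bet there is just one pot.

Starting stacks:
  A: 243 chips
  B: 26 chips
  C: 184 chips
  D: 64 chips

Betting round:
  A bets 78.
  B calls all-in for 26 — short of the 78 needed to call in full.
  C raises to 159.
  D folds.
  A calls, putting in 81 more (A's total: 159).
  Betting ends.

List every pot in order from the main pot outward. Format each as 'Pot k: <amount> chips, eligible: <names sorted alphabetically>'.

Pot 1: 78 chips, eligible: A, B, C
Pot 2: 266 chips, eligible: A, C

Derivation:
Contributions: A=159, B=26, C=159
Folded: D
Pot levels (distinct totals of non-folded players): 26, 159
Layer 1-26: 26 each from A, B, C = 26*3 = 78 chips; eligible A, B, C
Layer 27-159: 133 each from A, C = 133*2 = 266 chips; eligible A, C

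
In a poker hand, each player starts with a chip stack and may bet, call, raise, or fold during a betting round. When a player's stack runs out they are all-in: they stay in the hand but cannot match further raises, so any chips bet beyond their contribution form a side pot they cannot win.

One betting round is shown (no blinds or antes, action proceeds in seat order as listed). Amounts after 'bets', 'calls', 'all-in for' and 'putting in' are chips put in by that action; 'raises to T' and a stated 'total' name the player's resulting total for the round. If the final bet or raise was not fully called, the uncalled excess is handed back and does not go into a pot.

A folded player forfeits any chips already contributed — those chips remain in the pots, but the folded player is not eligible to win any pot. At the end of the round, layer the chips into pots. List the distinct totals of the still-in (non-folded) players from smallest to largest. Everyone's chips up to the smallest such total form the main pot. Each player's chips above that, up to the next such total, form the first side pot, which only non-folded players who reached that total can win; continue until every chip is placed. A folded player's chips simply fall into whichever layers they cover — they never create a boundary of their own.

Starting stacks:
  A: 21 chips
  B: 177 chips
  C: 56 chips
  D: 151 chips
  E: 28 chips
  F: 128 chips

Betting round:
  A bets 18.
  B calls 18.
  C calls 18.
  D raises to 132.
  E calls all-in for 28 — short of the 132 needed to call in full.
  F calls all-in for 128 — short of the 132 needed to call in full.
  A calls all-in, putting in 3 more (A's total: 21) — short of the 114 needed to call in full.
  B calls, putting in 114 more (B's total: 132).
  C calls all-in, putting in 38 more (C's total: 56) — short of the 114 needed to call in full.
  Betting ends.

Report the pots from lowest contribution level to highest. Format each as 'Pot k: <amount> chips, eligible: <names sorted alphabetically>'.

Pot 1: 126 chips, eligible: A, B, C, D, E, F
Pot 2: 35 chips, eligible: B, C, D, E, F
Pot 3: 112 chips, eligible: B, C, D, F
Pot 4: 216 chips, eligible: B, D, F
Pot 5: 8 chips, eligible: B, D

Derivation:
Contributions: A=21, B=132, C=56, D=132, E=28, F=128
Pot levels (distinct totals of non-folded players): 21, 28, 56, 128, 132
Layer 1-21: 21 each from A, B, C, D, E, F = 21*6 = 126 chips; eligible A, B, C, D, E, F
Layer 22-28: 7 each from B, C, D, E, F = 7*5 = 35 chips; eligible B, C, D, E, F
Layer 29-56: 28 each from B, C, D, F = 28*4 = 112 chips; eligible B, C, D, F
Layer 57-128: 72 each from B, D, F = 72*3 = 216 chips; eligible B, D, F
Layer 129-132: 4 each from B, D = 4*2 = 8 chips; eligible B, D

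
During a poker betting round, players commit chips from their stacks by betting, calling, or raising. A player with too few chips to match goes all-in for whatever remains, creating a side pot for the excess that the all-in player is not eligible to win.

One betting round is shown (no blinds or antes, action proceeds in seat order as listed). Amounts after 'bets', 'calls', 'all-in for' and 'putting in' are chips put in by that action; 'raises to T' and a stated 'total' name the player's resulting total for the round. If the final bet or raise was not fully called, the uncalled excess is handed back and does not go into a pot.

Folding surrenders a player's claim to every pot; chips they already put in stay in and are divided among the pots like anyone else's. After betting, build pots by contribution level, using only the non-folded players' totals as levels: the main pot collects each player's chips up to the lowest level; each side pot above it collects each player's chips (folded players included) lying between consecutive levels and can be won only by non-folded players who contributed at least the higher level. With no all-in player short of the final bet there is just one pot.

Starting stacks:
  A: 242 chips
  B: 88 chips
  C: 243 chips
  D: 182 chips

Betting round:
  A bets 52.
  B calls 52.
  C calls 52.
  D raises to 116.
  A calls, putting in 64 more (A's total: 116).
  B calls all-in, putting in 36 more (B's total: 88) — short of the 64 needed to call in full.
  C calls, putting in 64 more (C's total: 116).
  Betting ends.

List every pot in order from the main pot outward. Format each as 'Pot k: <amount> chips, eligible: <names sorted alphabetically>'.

Contributions: A=116, B=88, C=116, D=116
Pot levels (distinct totals of non-folded players): 88, 116
Layer 1-88: 88 each from A, B, C, D = 88*4 = 352 chips; eligible A, B, C, D
Layer 89-116: 28 each from A, C, D = 28*3 = 84 chips; eligible A, C, D

Pot 1: 352 chips, eligible: A, B, C, D
Pot 2: 84 chips, eligible: A, C, D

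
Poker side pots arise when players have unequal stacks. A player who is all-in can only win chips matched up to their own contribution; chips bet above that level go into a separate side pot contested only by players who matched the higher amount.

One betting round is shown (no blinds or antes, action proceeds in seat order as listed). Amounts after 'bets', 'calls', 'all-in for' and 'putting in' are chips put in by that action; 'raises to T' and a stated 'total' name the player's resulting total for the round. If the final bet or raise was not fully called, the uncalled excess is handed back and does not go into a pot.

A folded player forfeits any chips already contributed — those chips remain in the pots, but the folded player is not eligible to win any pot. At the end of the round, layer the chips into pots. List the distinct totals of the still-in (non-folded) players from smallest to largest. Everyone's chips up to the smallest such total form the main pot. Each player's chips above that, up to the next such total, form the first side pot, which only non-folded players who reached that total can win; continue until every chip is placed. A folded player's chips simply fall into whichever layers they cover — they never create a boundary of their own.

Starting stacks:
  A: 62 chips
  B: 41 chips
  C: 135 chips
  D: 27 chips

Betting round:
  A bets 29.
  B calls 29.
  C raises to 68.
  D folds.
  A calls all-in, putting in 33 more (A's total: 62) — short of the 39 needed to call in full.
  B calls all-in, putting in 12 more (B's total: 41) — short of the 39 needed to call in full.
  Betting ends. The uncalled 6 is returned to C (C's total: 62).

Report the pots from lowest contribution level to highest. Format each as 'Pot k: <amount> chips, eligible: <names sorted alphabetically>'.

Contributions (after 6 returned to C): A=62, B=41, C=62
Folded: D
Pot levels (distinct totals of non-folded players): 41, 62
Layer 1-41: 41 each from A, B, C = 41*3 = 123 chips; eligible A, B, C
Layer 42-62: 21 each from A, C = 21*2 = 42 chips; eligible A, C

Pot 1: 123 chips, eligible: A, B, C
Pot 2: 42 chips, eligible: A, C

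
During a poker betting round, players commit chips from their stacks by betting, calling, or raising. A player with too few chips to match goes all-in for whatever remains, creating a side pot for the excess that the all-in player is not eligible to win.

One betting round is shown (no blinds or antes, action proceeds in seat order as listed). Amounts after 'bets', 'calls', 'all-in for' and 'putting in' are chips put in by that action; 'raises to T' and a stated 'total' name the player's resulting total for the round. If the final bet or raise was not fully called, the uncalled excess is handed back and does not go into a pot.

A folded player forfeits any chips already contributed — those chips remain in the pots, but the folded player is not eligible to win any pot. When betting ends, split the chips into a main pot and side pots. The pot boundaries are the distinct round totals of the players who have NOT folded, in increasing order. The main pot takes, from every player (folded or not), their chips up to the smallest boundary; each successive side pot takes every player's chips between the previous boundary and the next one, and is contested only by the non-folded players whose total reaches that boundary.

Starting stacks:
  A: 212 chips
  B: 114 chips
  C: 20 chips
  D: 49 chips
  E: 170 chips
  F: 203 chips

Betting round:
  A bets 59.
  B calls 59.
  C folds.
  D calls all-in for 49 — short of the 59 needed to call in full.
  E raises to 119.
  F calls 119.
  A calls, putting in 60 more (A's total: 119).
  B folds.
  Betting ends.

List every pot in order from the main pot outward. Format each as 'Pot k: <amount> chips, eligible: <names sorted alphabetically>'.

Pot 1: 245 chips, eligible: A, D, E, F
Pot 2: 220 chips, eligible: A, E, F

Derivation:
Contributions: A=119, B=59, D=49, E=119, F=119
Folded: B, C
Pot levels (distinct totals of non-folded players): 49, 119
Layer 1-49: 49 each from A, B, D, E, F = 49*5 = 245 chips; eligible A, D, E, F
Layer 50-119: A 70 + B 10 + E 70 + F 70 = 220 chips; eligible A, E, F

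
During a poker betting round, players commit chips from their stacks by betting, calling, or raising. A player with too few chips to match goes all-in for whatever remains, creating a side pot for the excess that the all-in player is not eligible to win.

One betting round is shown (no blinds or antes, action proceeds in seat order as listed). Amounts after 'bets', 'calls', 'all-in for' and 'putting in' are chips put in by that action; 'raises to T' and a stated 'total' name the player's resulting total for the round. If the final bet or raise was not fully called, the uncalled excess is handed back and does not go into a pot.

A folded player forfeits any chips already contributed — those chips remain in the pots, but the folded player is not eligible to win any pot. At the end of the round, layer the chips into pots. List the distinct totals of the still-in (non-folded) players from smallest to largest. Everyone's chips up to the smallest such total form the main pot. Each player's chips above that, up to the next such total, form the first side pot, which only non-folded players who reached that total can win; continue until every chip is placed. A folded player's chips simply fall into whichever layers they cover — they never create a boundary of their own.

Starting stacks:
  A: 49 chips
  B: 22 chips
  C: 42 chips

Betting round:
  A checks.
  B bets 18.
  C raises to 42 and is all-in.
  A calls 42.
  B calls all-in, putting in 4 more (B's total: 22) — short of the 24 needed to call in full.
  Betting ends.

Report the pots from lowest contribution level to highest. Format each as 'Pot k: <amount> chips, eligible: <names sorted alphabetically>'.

Pot 1: 66 chips, eligible: A, B, C
Pot 2: 40 chips, eligible: A, C

Derivation:
Contributions: A=42, B=22, C=42
Pot levels (distinct totals of non-folded players): 22, 42
Layer 1-22: 22 each from A, B, C = 22*3 = 66 chips; eligible A, B, C
Layer 23-42: 20 each from A, C = 20*2 = 40 chips; eligible A, C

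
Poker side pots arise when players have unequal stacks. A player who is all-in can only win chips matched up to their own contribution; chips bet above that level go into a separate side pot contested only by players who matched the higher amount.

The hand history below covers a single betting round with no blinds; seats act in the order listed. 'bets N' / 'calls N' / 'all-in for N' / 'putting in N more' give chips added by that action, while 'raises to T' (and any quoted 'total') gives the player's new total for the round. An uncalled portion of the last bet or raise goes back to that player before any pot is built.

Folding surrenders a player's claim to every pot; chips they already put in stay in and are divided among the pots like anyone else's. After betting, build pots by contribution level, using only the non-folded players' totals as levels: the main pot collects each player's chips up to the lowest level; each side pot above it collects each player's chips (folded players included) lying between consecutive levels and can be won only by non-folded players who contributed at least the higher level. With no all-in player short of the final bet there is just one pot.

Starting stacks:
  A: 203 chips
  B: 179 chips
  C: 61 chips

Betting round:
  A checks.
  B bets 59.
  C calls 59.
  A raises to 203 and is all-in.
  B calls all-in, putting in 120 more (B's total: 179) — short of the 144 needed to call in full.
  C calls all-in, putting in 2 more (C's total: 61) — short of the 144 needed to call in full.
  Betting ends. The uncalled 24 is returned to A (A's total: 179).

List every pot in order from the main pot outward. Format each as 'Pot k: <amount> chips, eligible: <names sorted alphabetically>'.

Pot 1: 183 chips, eligible: A, B, C
Pot 2: 236 chips, eligible: A, B

Derivation:
Contributions (after 24 returned to A): A=179, B=179, C=61
Pot levels (distinct totals of non-folded players): 61, 179
Layer 1-61: 61 each from A, B, C = 61*3 = 183 chips; eligible A, B, C
Layer 62-179: 118 each from A, B = 118*2 = 236 chips; eligible A, B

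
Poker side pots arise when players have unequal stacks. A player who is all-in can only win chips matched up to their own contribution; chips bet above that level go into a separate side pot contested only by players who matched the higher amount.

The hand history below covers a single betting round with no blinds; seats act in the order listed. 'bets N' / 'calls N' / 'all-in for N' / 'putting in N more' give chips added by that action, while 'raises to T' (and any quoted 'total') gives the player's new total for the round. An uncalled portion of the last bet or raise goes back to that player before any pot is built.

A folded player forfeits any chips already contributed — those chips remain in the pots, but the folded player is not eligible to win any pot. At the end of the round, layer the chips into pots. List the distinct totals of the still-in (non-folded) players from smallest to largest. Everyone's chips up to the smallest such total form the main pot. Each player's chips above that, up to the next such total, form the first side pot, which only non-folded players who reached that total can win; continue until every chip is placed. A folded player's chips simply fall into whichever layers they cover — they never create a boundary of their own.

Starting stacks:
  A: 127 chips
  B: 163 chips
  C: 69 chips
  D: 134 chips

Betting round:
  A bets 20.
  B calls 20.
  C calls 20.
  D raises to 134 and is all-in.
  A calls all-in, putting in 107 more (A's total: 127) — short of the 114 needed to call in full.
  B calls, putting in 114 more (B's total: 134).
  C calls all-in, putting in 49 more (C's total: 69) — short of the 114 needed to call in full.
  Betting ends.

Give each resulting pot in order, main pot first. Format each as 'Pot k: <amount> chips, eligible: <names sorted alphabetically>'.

Contributions: A=127, B=134, C=69, D=134
Pot levels (distinct totals of non-folded players): 69, 127, 134
Layer 1-69: 69 each from A, B, C, D = 69*4 = 276 chips; eligible A, B, C, D
Layer 70-127: 58 each from A, B, D = 58*3 = 174 chips; eligible A, B, D
Layer 128-134: 7 each from B, D = 7*2 = 14 chips; eligible B, D

Pot 1: 276 chips, eligible: A, B, C, D
Pot 2: 174 chips, eligible: A, B, D
Pot 3: 14 chips, eligible: B, D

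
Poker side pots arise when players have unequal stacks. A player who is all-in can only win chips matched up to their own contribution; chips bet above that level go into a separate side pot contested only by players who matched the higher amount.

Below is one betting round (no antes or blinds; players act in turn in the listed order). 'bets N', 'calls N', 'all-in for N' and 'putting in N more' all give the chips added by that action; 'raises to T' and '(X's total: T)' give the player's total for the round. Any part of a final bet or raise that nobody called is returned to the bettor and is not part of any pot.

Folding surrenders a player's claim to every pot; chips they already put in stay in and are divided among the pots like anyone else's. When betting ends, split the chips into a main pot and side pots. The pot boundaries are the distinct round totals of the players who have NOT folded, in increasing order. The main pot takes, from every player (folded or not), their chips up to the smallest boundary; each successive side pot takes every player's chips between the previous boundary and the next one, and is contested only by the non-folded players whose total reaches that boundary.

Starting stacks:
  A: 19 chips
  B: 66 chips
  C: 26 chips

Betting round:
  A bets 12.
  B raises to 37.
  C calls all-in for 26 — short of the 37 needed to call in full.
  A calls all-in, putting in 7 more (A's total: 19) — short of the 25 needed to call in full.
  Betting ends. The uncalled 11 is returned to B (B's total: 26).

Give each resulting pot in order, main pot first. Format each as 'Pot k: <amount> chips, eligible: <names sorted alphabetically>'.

Pot 1: 57 chips, eligible: A, B, C
Pot 2: 14 chips, eligible: B, C

Derivation:
Contributions (after 11 returned to B): A=19, B=26, C=26
Pot levels (distinct totals of non-folded players): 19, 26
Layer 1-19: 19 each from A, B, C = 19*3 = 57 chips; eligible A, B, C
Layer 20-26: 7 each from B, C = 7*2 = 14 chips; eligible B, C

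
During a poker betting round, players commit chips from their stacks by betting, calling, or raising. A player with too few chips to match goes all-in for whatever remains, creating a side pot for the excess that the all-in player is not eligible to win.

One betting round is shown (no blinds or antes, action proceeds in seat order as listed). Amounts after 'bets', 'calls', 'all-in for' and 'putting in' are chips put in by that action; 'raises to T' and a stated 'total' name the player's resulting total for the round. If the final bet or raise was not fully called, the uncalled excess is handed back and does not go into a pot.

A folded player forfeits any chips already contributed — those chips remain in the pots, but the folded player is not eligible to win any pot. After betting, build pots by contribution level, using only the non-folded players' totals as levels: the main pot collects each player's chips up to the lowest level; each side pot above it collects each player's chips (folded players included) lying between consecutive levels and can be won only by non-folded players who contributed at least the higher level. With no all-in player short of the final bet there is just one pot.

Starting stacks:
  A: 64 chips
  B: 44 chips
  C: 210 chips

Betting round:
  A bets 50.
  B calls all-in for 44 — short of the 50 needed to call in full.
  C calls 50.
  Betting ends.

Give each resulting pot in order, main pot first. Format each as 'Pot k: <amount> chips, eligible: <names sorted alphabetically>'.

Contributions: A=50, B=44, C=50
Pot levels (distinct totals of non-folded players): 44, 50
Layer 1-44: 44 each from A, B, C = 44*3 = 132 chips; eligible A, B, C
Layer 45-50: 6 each from A, C = 6*2 = 12 chips; eligible A, C

Pot 1: 132 chips, eligible: A, B, C
Pot 2: 12 chips, eligible: A, C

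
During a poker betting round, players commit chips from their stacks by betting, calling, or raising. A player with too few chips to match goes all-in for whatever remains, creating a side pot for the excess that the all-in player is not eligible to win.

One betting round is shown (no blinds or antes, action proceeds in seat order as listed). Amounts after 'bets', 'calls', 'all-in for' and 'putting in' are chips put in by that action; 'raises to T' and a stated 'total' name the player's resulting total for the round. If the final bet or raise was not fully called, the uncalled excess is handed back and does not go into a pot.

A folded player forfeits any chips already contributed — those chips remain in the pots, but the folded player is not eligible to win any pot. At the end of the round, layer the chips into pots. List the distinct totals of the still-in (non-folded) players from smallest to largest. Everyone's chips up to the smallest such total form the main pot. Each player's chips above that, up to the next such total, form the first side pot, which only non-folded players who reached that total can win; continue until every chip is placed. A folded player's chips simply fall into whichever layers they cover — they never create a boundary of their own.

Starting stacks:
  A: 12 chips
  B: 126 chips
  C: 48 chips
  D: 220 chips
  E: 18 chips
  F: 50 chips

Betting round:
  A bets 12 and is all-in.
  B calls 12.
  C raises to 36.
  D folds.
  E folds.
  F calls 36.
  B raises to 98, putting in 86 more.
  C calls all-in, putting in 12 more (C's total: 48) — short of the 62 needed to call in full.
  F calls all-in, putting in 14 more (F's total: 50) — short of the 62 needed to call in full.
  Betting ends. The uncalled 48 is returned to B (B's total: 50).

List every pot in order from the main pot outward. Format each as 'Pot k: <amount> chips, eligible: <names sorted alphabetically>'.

Pot 1: 48 chips, eligible: A, B, C, F
Pot 2: 108 chips, eligible: B, C, F
Pot 3: 4 chips, eligible: B, F

Derivation:
Contributions (after 48 returned to B): A=12, B=50, C=48, F=50
Folded: D, E
Pot levels (distinct totals of non-folded players): 12, 48, 50
Layer 1-12: 12 each from A, B, C, F = 12*4 = 48 chips; eligible A, B, C, F
Layer 13-48: 36 each from B, C, F = 36*3 = 108 chips; eligible B, C, F
Layer 49-50: 2 each from B, F = 2*2 = 4 chips; eligible B, F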